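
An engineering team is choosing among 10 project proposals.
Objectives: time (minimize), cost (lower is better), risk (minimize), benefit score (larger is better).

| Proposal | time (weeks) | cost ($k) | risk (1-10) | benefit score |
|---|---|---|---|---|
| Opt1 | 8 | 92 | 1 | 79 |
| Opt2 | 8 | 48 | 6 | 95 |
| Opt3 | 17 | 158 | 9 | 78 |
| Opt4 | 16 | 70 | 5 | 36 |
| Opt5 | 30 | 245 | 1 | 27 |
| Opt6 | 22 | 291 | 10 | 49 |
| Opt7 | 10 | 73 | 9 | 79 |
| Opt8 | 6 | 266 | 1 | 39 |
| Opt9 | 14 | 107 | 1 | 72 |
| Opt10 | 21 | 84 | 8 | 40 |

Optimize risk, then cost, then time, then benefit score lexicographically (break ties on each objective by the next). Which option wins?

First minimize risk: best is 1, kept {Opt1, Opt5, Opt8, Opt9}.
Then minimize cost: best is 92, kept {Opt1}.

Opt1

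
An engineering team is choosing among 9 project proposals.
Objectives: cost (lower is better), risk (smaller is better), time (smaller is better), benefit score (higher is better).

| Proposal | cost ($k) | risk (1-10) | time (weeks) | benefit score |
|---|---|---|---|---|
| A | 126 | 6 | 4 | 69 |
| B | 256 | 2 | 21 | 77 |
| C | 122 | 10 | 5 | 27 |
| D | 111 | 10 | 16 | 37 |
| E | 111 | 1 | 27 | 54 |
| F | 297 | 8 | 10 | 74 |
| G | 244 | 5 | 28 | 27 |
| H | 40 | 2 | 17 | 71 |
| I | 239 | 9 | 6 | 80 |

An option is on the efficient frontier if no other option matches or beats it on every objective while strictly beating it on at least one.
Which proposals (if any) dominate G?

E, H

E: cost 111≤244, risk 1≤5, time 27≤28, benefit score 54≥27 — dominates G.
H: cost 40≤244, risk 2≤5, time 17≤28, benefit score 71≥27 — dominates G.
Others (A, B, C, D, F, I) are each worse than G on at least one objective.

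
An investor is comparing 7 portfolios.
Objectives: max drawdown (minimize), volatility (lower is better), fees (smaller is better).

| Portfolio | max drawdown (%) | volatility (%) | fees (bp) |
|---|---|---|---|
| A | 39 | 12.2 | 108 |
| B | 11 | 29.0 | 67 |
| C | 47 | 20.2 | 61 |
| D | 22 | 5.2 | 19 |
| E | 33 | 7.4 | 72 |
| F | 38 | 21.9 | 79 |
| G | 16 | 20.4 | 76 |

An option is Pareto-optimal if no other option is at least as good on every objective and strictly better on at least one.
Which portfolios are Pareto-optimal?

B, D, G

A: dominated by D (max drawdown 22≤39, volatility 5.2≤12.2, fees 19≤108).
B: not dominated (best max drawdown).
C: dominated by D (max drawdown 22≤47, volatility 5.2≤20.2, fees 19≤61).
D: not dominated (best volatility).
E: dominated by D (max drawdown 22≤33, volatility 5.2≤7.4, fees 19≤72).
F: dominated by D (max drawdown 22≤38, volatility 5.2≤21.9, fees 19≤79).
G: not dominated.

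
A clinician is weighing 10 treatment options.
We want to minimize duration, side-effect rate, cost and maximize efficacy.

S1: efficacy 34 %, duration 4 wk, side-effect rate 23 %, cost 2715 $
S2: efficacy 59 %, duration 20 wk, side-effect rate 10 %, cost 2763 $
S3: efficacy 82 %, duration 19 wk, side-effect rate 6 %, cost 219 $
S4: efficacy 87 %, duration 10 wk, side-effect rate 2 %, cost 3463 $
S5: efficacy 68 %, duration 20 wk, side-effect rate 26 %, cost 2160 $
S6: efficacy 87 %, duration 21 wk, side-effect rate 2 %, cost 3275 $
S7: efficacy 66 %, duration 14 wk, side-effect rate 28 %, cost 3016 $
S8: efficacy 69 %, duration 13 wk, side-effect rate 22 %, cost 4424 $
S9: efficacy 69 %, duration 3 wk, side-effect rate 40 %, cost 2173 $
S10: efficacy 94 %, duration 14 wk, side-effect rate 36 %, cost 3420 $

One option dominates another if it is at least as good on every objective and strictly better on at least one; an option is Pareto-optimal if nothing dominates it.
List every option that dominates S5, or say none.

S3: efficacy 82≥68, duration 19≤20, side-effect rate 6≤26, cost 219≤2160 — dominates S5.
Others (S1, S2, S4, S6, S7, S8, S9, S10) are each worse than S5 on at least one objective.

S3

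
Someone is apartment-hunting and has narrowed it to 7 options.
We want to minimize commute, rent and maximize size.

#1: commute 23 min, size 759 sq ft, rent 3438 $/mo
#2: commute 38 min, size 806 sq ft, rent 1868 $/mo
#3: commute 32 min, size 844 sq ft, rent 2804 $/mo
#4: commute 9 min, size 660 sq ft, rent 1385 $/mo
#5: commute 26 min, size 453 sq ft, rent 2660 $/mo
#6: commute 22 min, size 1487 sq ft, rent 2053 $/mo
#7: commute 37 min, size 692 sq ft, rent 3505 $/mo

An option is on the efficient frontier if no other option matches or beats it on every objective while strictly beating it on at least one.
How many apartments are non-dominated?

3

#1: dominated by #6 (commute 22≤23, size 1487≥759, rent 2053≤3438).
#2: not dominated.
#3: dominated by #6 (commute 22≤32, size 1487≥844, rent 2053≤2804).
#4: not dominated (best commute).
#5: dominated by #4 (commute 9≤26, size 660≥453, rent 1385≤2660).
#6: not dominated (best size).
#7: dominated by #1 (commute 23≤37, size 759≥692, rent 3438≤3505).
Pareto-optimal: #2, #4, #6 → 3.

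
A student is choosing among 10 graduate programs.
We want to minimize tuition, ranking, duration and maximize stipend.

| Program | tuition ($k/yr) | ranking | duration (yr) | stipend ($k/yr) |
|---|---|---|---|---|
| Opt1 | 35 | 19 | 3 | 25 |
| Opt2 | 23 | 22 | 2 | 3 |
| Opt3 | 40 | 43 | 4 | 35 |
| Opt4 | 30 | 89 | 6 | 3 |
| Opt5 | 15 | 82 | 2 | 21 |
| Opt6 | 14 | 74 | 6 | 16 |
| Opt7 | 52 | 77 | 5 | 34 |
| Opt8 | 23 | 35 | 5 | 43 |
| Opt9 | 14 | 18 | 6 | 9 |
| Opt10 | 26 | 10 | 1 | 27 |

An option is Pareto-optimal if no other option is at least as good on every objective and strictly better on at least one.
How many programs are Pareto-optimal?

7

Opt1: dominated by Opt10 (tuition 26≤35, ranking 10≤19, duration 1≤3, stipend 27≥25).
Opt2: not dominated.
Opt3: not dominated.
Opt4: dominated by Opt2 (tuition 23≤30, ranking 22≤89, duration 2≤6, stipend 3≥3).
Opt5: not dominated.
Opt6: not dominated.
Opt7: dominated by Opt3 (tuition 40≤52, ranking 43≤77, duration 4≤5, stipend 35≥34).
Opt8: not dominated (best stipend).
Opt9: not dominated.
Opt10: not dominated (best ranking).
Pareto-optimal: Opt2, Opt3, Opt5, Opt6, Opt8, Opt9, Opt10 → 7.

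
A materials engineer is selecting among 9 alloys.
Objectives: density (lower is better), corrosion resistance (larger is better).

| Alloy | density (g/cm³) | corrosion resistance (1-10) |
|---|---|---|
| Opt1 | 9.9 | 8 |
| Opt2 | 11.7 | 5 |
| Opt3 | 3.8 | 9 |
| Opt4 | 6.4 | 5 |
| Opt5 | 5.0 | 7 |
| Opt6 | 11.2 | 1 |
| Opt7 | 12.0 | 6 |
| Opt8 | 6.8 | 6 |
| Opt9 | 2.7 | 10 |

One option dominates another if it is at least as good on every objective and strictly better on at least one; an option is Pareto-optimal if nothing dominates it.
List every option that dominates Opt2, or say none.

Opt1: density 9.9≤11.7, corrosion resistance 8≥5 — dominates Opt2.
Opt3: density 3.8≤11.7, corrosion resistance 9≥5 — dominates Opt2.
Opt4: density 6.4≤11.7, corrosion resistance 5≥5 — dominates Opt2.
Opt5: density 5.0≤11.7, corrosion resistance 7≥5 — dominates Opt2.
Opt8: density 6.8≤11.7, corrosion resistance 6≥5 — dominates Opt2.
Opt9: density 2.7≤11.7, corrosion resistance 10≥5 — dominates Opt2.
Others (Opt6, Opt7) are each worse than Opt2 on at least one objective.

Opt1, Opt3, Opt4, Opt5, Opt8, Opt9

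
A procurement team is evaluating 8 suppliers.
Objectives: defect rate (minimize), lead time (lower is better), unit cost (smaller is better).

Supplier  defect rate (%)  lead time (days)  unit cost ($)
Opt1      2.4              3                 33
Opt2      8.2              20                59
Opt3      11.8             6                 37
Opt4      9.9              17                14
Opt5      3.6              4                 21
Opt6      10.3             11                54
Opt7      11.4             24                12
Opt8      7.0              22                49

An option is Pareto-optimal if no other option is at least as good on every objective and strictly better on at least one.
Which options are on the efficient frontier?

Opt1: not dominated (best defect rate).
Opt2: dominated by Opt1 (defect rate 2.4≤8.2, lead time 3≤20, unit cost 33≤59).
Opt3: dominated by Opt1 (defect rate 2.4≤11.8, lead time 3≤6, unit cost 33≤37).
Opt4: not dominated.
Opt5: not dominated.
Opt6: dominated by Opt1 (defect rate 2.4≤10.3, lead time 3≤11, unit cost 33≤54).
Opt7: not dominated (best unit cost).
Opt8: dominated by Opt1 (defect rate 2.4≤7.0, lead time 3≤22, unit cost 33≤49).

Opt1, Opt4, Opt5, Opt7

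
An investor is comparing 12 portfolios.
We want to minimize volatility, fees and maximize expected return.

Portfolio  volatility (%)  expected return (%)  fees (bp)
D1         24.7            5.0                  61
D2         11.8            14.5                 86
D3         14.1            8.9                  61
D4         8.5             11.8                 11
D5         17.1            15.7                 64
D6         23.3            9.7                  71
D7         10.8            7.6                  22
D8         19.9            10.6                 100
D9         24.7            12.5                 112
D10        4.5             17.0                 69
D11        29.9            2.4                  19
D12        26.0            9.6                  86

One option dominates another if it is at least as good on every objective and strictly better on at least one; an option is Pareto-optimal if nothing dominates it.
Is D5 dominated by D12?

D12 vs D5: D12 is worse on volatility (26.0 vs 17.1), so it does not dominate D5.

No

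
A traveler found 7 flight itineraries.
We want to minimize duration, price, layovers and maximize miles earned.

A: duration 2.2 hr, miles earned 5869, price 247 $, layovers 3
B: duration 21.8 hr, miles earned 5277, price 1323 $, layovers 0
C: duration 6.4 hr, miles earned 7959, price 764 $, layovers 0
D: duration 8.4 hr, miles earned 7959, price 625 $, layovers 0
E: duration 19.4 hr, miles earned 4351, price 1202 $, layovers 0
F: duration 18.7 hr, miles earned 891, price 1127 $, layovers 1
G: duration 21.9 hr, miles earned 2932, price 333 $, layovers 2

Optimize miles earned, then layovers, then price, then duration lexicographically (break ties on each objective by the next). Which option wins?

First maximize miles earned: best is 7959, kept {C, D}.
Then minimize layovers: best is 0, kept {C, D}.
Then minimize price: best is 625, kept {D}.

D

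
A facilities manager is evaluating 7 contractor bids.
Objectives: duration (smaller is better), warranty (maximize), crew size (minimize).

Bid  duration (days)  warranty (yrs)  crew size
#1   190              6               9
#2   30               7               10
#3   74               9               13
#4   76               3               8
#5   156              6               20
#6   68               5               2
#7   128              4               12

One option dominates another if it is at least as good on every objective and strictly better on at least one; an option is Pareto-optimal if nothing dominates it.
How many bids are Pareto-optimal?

4

#1: not dominated.
#2: not dominated (best duration).
#3: not dominated (best warranty).
#4: dominated by #6 (duration 68≤76, warranty 5≥3, crew size 2≤8).
#5: dominated by #2 (duration 30≤156, warranty 7≥6, crew size 10≤20).
#6: not dominated (best crew size).
#7: dominated by #2 (duration 30≤128, warranty 7≥4, crew size 10≤12).
Pareto-optimal: #1, #2, #3, #6 → 4.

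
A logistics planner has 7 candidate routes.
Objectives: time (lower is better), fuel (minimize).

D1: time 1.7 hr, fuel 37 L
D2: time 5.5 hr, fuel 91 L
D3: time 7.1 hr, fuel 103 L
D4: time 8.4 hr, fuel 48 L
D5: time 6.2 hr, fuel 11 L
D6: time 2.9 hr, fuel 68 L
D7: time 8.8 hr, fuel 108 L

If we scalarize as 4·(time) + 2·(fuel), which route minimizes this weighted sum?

D5

D1: 4·1.7 + 2·37 = 80.8
D2: 4·5.5 + 2·91 = 204.0
D3: 4·7.1 + 2·103 = 234.4
D4: 4·8.4 + 2·48 = 129.6
D5: 4·6.2 + 2·11 = 46.8
D6: 4·2.9 + 2·68 = 147.6
D7: 4·8.8 + 2·108 = 251.2
Lowest: D5 at 46.8.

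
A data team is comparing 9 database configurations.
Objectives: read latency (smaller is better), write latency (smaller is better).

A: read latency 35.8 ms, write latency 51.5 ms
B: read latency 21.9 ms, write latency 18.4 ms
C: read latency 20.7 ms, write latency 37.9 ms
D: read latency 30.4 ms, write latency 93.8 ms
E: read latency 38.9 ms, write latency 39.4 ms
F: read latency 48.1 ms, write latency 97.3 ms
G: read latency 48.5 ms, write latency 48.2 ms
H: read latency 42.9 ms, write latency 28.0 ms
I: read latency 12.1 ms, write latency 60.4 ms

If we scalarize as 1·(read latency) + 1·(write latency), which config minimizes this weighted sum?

B

A: 1·35.8 + 1·51.5 = 87.3
B: 1·21.9 + 1·18.4 = 40.3
C: 1·20.7 + 1·37.9 = 58.6
D: 1·30.4 + 1·93.8 = 124.2
E: 1·38.9 + 1·39.4 = 78.3
F: 1·48.1 + 1·97.3 = 145.4
G: 1·48.5 + 1·48.2 = 96.7
H: 1·42.9 + 1·28.0 = 70.9
I: 1·12.1 + 1·60.4 = 72.5
Lowest: B at 40.3.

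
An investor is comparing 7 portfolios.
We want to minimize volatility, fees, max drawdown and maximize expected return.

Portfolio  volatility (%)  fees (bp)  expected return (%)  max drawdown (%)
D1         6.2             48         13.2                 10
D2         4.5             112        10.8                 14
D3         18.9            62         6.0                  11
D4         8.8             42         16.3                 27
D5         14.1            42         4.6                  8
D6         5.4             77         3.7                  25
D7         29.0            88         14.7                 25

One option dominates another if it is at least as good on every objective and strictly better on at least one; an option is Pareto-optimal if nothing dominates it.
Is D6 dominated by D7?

D7 vs D6: D7 is worse on volatility (29.0 vs 5.4), so it does not dominate D6.

No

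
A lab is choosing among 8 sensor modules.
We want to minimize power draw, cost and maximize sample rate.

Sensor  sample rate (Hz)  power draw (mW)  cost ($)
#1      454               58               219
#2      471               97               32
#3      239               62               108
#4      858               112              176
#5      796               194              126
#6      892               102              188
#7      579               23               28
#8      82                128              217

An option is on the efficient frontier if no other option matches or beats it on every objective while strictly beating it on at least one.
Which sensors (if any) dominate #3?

#7: sample rate 579≥239, power draw 23≤62, cost 28≤108 — dominates #3.
Others (#1, #2, #4, #5, #6, #8) are each worse than #3 on at least one objective.

#7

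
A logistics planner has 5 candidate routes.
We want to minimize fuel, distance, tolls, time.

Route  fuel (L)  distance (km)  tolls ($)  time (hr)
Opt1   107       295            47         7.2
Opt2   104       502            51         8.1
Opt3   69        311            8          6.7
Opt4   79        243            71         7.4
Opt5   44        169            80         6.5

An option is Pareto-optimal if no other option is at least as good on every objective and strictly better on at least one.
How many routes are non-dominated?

4

Opt1: not dominated.
Opt2: dominated by Opt3 (fuel 69≤104, distance 311≤502, tolls 8≤51, time 6.7≤8.1).
Opt3: not dominated (best tolls).
Opt4: not dominated.
Opt5: not dominated (best fuel).
Pareto-optimal: Opt1, Opt3, Opt4, Opt5 → 4.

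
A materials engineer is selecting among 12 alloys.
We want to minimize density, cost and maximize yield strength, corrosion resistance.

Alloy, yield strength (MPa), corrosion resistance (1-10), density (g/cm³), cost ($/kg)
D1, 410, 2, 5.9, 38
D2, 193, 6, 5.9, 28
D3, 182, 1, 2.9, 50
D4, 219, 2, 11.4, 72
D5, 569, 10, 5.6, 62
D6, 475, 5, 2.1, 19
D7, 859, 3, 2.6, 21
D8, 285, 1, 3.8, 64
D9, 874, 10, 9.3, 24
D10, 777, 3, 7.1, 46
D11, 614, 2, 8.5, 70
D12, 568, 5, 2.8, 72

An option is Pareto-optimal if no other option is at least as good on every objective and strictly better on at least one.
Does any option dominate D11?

Yes

D7 vs D11: yield strength 859≥614, corrosion resistance 3≥2, density 2.6≤8.5, cost 21≤70 — D7 is at least as good on every objective and strictly better on at least one, so D7 dominates D11.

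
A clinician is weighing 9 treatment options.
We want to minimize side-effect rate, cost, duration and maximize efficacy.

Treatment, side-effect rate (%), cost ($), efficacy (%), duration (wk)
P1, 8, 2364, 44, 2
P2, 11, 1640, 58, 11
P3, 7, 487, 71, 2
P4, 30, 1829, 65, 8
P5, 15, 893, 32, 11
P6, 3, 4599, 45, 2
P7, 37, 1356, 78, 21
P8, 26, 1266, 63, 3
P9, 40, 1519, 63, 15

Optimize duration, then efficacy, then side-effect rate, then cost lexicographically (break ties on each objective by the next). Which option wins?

P3

First minimize duration: best is 2, kept {P1, P3, P6}.
Then maximize efficacy: best is 71, kept {P3}.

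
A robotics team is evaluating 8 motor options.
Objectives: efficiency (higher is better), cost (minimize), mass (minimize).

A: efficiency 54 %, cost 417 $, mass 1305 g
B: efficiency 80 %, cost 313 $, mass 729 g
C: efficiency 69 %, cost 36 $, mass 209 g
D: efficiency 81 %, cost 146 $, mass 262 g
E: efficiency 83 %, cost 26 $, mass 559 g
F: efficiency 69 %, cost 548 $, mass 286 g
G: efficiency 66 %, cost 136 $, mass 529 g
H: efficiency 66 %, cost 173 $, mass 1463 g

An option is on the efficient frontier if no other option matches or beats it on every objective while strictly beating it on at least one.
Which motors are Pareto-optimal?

C, D, E

A: dominated by B (efficiency 80≥54, cost 313≤417, mass 729≤1305).
B: dominated by D (efficiency 81≥80, cost 146≤313, mass 262≤729).
C: not dominated (best mass).
D: not dominated.
E: not dominated (best efficiency).
F: dominated by C (efficiency 69≥69, cost 36≤548, mass 209≤286).
G: dominated by C (efficiency 69≥66, cost 36≤136, mass 209≤529).
H: dominated by C (efficiency 69≥66, cost 36≤173, mass 209≤1463).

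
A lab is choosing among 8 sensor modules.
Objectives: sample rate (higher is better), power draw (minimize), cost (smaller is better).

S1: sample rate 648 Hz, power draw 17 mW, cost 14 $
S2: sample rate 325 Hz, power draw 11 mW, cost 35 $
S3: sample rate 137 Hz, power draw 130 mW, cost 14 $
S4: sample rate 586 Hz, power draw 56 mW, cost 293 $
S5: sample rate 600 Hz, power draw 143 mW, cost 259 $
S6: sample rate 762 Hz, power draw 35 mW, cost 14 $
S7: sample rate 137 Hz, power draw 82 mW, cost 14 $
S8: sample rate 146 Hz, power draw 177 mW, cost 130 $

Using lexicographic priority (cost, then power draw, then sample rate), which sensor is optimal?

S1

First minimize cost: best is 14, kept {S1, S3, S6, S7}.
Then minimize power draw: best is 17, kept {S1}.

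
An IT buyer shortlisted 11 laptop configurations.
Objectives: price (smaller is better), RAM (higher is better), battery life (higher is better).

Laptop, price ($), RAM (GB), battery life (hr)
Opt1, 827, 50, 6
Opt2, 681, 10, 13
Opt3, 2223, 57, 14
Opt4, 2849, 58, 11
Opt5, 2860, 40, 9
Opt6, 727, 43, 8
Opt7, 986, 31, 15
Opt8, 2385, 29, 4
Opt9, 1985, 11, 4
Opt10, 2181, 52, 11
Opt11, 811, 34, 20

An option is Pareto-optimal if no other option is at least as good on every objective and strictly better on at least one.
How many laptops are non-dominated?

7

Opt1: not dominated.
Opt2: not dominated (best price).
Opt3: not dominated.
Opt4: not dominated (best RAM).
Opt5: dominated by Opt3 (price 2223≤2860, RAM 57≥40, battery life 14≥9).
Opt6: not dominated.
Opt7: dominated by Opt11 (price 811≤986, RAM 34≥31, battery life 20≥15).
Opt8: dominated by Opt1 (price 827≤2385, RAM 50≥29, battery life 6≥4).
Opt9: dominated by Opt1 (price 827≤1985, RAM 50≥11, battery life 6≥4).
Opt10: not dominated.
Opt11: not dominated (best battery life).
Pareto-optimal: Opt1, Opt2, Opt3, Opt4, Opt6, Opt10, Opt11 → 7.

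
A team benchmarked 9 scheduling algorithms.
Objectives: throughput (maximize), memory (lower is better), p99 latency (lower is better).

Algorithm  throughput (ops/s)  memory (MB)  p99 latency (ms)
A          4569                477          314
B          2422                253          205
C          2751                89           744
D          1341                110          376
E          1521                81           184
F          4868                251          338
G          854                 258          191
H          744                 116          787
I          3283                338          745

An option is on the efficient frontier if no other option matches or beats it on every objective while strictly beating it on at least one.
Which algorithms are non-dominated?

A: not dominated.
B: not dominated.
C: not dominated.
D: dominated by E (throughput 1521≥1341, memory 81≤110, p99 latency 184≤376).
E: not dominated (best memory).
F: not dominated (best throughput).
G: dominated by E (throughput 1521≥854, memory 81≤258, p99 latency 184≤191).
H: dominated by C (throughput 2751≥744, memory 89≤116, p99 latency 744≤787).
I: dominated by F (throughput 4868≥3283, memory 251≤338, p99 latency 338≤745).

A, B, C, E, F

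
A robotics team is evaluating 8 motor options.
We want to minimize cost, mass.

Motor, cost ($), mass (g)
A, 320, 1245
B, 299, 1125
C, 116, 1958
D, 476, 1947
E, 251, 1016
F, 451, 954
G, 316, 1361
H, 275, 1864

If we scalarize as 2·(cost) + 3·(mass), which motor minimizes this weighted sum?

A: 2·320 + 3·1245 = 4375
B: 2·299 + 3·1125 = 3973
C: 2·116 + 3·1958 = 6106
D: 2·476 + 3·1947 = 6793
E: 2·251 + 3·1016 = 3550
F: 2·451 + 3·954 = 3764
G: 2·316 + 3·1361 = 4715
H: 2·275 + 3·1864 = 6142
Lowest: E at 3550.

E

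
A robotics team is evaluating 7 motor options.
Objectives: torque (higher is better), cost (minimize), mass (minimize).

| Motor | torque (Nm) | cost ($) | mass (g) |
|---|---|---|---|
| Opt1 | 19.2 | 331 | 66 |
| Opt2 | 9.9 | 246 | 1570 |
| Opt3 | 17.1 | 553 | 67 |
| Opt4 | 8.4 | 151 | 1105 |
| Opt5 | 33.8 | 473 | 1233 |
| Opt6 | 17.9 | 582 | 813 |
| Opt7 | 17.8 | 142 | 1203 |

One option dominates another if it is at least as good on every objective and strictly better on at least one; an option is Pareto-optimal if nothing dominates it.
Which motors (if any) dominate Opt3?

Opt1

Opt1: torque 19.2≥17.1, cost 331≤553, mass 66≤67 — dominates Opt3.
Others (Opt2, Opt4, Opt5, Opt6, Opt7) are each worse than Opt3 on at least one objective.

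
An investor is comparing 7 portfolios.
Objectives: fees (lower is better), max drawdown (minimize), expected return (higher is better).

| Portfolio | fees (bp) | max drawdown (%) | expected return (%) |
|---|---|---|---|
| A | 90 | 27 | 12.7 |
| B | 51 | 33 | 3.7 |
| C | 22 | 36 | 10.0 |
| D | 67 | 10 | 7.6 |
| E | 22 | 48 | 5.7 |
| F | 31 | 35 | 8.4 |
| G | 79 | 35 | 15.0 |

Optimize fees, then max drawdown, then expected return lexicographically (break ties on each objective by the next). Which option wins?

C

First minimize fees: best is 22, kept {C, E}.
Then minimize max drawdown: best is 36, kept {C}.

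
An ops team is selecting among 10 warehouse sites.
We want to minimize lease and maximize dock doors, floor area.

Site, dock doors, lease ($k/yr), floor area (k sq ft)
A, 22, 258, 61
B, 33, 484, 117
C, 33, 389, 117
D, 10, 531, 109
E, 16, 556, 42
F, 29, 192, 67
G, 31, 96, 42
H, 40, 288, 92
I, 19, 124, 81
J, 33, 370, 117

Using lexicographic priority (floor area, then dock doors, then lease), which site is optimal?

First maximize floor area: best is 117, kept {B, C, J}.
Then maximize dock doors: best is 33, kept {B, C, J}.
Then minimize lease: best is 370, kept {J}.

J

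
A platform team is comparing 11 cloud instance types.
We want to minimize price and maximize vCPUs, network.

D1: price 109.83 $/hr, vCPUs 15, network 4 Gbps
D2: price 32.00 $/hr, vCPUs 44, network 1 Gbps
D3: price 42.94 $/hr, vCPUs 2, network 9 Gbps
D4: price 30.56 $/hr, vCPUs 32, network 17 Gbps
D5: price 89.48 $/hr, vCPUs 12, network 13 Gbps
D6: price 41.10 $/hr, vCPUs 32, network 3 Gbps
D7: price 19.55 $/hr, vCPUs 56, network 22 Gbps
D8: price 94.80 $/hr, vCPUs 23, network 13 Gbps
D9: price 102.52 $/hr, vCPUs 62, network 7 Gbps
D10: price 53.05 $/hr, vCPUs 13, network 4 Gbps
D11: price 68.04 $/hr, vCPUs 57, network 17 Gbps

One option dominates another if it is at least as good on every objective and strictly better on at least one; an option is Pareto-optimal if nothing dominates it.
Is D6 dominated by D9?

D9 vs D6: D9 is worse on price (102.52 vs 41.10), so it does not dominate D6.

No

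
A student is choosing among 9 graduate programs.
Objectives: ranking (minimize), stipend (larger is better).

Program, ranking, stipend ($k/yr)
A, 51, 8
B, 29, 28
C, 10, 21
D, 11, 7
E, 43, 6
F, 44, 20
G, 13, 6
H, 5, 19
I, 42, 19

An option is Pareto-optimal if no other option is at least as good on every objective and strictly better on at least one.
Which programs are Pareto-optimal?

B, C, H

A: dominated by B (ranking 29≤51, stipend 28≥8).
B: not dominated (best stipend).
C: not dominated.
D: dominated by C (ranking 10≤11, stipend 21≥7).
E: dominated by B (ranking 29≤43, stipend 28≥6).
F: dominated by B (ranking 29≤44, stipend 28≥20).
G: dominated by C (ranking 10≤13, stipend 21≥6).
H: not dominated (best ranking).
I: dominated by B (ranking 29≤42, stipend 28≥19).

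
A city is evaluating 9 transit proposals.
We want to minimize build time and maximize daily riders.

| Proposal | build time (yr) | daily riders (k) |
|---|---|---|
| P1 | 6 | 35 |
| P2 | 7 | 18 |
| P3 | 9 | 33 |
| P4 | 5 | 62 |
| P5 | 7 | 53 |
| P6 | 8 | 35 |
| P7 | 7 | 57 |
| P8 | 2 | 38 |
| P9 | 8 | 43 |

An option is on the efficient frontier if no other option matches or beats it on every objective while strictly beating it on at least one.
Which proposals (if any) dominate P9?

P4, P5, P7

P4: build time 5≤8, daily riders 62≥43 — dominates P9.
P5: build time 7≤8, daily riders 53≥43 — dominates P9.
P7: build time 7≤8, daily riders 57≥43 — dominates P9.
Others (P1, P2, P3, P6, P8) are each worse than P9 on at least one objective.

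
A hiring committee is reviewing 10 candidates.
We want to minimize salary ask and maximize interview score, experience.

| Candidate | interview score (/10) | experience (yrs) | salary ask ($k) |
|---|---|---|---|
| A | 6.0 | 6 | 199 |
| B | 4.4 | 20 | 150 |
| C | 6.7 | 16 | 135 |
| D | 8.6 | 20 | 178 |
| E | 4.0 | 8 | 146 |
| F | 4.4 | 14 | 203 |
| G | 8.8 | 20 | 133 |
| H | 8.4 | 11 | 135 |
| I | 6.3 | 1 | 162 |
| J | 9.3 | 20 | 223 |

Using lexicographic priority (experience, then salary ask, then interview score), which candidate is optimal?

First maximize experience: best is 20, kept {B, D, G, J}.
Then minimize salary ask: best is 133, kept {G}.

G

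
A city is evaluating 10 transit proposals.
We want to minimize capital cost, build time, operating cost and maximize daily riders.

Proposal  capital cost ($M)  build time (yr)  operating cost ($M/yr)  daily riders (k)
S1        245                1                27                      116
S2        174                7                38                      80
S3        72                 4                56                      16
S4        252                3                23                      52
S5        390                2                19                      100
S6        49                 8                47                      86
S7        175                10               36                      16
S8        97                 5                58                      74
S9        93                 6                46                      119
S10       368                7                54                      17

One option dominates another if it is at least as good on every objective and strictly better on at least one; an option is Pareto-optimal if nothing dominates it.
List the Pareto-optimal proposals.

S1, S2, S3, S4, S5, S6, S7, S8, S9

S1: not dominated (best build time).
S2: not dominated.
S3: not dominated.
S4: not dominated.
S5: not dominated (best operating cost).
S6: not dominated (best capital cost).
S7: not dominated.
S8: not dominated.
S9: not dominated (best daily riders).
S10: dominated by S1 (capital cost 245≤368, build time 1≤7, operating cost 27≤54, daily riders 116≥17).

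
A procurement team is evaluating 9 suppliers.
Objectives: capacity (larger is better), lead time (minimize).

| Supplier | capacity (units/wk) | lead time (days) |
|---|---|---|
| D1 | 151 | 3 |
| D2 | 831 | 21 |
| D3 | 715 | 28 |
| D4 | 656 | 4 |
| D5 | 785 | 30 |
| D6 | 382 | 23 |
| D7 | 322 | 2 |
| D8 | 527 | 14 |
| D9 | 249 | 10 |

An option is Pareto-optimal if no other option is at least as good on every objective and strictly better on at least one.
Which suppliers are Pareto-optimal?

D1: dominated by D7 (capacity 322≥151, lead time 2≤3).
D2: not dominated (best capacity).
D3: dominated by D2 (capacity 831≥715, lead time 21≤28).
D4: not dominated.
D5: dominated by D2 (capacity 831≥785, lead time 21≤30).
D6: dominated by D2 (capacity 831≥382, lead time 21≤23).
D7: not dominated (best lead time).
D8: dominated by D4 (capacity 656≥527, lead time 4≤14).
D9: dominated by D4 (capacity 656≥249, lead time 4≤10).

D2, D4, D7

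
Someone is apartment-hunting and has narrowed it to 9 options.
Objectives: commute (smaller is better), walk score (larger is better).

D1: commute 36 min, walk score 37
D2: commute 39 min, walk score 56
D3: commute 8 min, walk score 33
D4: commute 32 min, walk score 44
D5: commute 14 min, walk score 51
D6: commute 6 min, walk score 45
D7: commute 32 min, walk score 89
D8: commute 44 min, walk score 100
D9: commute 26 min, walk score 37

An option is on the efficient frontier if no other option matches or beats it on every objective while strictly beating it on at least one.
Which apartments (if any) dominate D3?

D6: commute 6≤8, walk score 45≥33 — dominates D3.
Others (D1, D2, D4, D5, D7, D8, D9) are each worse than D3 on at least one objective.

D6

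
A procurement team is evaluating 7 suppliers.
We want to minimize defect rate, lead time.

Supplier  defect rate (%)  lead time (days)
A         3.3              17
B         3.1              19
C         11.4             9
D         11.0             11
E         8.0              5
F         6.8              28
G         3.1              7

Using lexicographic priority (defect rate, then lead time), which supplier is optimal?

First minimize defect rate: best is 3.1, kept {B, G}.
Then minimize lead time: best is 7, kept {G}.

G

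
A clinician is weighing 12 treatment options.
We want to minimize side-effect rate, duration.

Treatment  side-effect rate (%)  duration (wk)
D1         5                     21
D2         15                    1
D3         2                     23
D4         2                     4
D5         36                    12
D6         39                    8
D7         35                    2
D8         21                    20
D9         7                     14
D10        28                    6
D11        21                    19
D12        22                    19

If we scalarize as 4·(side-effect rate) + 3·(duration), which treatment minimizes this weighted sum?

D4

D1: 4·5 + 3·21 = 83
D2: 4·15 + 3·1 = 63
D3: 4·2 + 3·23 = 77
D4: 4·2 + 3·4 = 20
D5: 4·36 + 3·12 = 180
D6: 4·39 + 3·8 = 180
D7: 4·35 + 3·2 = 146
D8: 4·21 + 3·20 = 144
D9: 4·7 + 3·14 = 70
D10: 4·28 + 3·6 = 130
D11: 4·21 + 3·19 = 141
D12: 4·22 + 3·19 = 145
Lowest: D4 at 20.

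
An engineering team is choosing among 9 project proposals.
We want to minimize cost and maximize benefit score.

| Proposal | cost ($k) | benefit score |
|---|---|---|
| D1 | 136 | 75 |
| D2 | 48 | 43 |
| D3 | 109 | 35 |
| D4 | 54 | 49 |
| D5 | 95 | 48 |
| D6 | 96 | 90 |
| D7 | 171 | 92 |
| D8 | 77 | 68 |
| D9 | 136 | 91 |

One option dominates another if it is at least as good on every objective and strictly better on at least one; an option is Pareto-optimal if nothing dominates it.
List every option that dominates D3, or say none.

D2, D4, D5, D6, D8

D2: cost 48≤109, benefit score 43≥35 — dominates D3.
D4: cost 54≤109, benefit score 49≥35 — dominates D3.
D5: cost 95≤109, benefit score 48≥35 — dominates D3.
D6: cost 96≤109, benefit score 90≥35 — dominates D3.
D8: cost 77≤109, benefit score 68≥35 — dominates D3.
Others (D1, D7, D9) are each worse than D3 on at least one objective.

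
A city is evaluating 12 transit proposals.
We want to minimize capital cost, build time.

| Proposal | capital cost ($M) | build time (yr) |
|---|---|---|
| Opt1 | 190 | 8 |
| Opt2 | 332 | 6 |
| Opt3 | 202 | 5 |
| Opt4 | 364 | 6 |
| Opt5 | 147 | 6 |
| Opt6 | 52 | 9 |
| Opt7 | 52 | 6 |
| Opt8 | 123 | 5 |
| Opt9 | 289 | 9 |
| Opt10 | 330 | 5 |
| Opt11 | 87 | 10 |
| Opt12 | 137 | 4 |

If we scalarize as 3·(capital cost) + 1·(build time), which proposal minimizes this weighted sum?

Opt1: 3·190 + 1·8 = 578
Opt2: 3·332 + 1·6 = 1002
Opt3: 3·202 + 1·5 = 611
Opt4: 3·364 + 1·6 = 1098
Opt5: 3·147 + 1·6 = 447
Opt6: 3·52 + 1·9 = 165
Opt7: 3·52 + 1·6 = 162
Opt8: 3·123 + 1·5 = 374
Opt9: 3·289 + 1·9 = 876
Opt10: 3·330 + 1·5 = 995
Opt11: 3·87 + 1·10 = 271
Opt12: 3·137 + 1·4 = 415
Lowest: Opt7 at 162.

Opt7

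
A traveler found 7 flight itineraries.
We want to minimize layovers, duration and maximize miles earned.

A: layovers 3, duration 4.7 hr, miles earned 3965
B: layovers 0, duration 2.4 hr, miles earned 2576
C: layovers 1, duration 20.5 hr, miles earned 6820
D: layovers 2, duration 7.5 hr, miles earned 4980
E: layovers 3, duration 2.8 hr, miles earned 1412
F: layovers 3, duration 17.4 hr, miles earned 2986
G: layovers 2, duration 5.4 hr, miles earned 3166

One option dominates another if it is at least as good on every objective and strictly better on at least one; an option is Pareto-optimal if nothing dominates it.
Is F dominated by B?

B vs F: B is worse on miles earned (2576 vs 2986), so it does not dominate F.

No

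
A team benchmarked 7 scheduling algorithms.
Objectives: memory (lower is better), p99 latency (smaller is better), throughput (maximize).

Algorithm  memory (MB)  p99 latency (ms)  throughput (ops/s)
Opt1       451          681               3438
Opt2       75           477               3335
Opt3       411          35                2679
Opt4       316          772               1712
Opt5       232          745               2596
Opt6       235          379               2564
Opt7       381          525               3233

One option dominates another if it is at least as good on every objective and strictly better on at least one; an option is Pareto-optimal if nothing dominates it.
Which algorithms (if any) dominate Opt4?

Opt2, Opt5, Opt6

Opt2: memory 75≤316, p99 latency 477≤772, throughput 3335≥1712 — dominates Opt4.
Opt5: memory 232≤316, p99 latency 745≤772, throughput 2596≥1712 — dominates Opt4.
Opt6: memory 235≤316, p99 latency 379≤772, throughput 2564≥1712 — dominates Opt4.
Others (Opt1, Opt3, Opt7) are each worse than Opt4 on at least one objective.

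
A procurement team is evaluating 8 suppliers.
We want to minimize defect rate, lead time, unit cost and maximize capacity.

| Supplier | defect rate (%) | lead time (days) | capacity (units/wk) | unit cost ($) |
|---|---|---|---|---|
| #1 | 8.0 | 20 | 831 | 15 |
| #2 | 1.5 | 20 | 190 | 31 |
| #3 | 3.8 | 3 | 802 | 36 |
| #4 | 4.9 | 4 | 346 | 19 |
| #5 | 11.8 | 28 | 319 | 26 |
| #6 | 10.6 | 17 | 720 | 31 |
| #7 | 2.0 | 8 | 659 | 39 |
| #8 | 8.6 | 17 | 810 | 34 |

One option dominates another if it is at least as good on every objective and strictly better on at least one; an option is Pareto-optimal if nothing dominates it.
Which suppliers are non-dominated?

#1, #2, #3, #4, #6, #7, #8

#1: not dominated (best capacity).
#2: not dominated (best defect rate).
#3: not dominated (best lead time).
#4: not dominated.
#5: dominated by #1 (defect rate 8.0≤11.8, lead time 20≤28, capacity 831≥319, unit cost 15≤26).
#6: not dominated.
#7: not dominated.
#8: not dominated.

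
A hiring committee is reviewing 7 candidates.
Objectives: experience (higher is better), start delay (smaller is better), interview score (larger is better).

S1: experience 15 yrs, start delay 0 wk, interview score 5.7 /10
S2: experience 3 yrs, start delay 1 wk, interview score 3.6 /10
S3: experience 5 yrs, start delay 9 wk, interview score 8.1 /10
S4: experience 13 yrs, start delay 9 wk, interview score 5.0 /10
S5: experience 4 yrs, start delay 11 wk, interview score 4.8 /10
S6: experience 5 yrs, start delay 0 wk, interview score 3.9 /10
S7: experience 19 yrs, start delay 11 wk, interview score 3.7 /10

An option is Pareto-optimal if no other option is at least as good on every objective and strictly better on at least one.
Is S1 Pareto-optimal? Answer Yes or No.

S2: worse on experience (3 vs 15).
S3: worse on experience (5 vs 15).
S4: worse on experience (13 vs 15).
S5: worse on experience (4 vs 15).
S6: worse on experience (5 vs 15).
S7: worse on start delay (11 vs 0).
No option is at least as good as S1 on every objective and strictly better on one.

Yes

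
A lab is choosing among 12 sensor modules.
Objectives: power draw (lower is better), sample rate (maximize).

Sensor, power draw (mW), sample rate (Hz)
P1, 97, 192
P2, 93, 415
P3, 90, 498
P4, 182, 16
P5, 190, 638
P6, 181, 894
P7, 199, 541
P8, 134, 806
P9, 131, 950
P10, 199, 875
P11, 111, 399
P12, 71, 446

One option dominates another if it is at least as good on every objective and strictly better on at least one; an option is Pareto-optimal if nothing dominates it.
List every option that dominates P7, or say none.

P5, P6, P8, P9, P10

P5: power draw 190≤199, sample rate 638≥541 — dominates P7.
P6: power draw 181≤199, sample rate 894≥541 — dominates P7.
P8: power draw 134≤199, sample rate 806≥541 — dominates P7.
P9: power draw 131≤199, sample rate 950≥541 — dominates P7.
P10: power draw 199≤199, sample rate 875≥541 — dominates P7.
Others (P1, P2, P3, P4, P11, P12) are each worse than P7 on at least one objective.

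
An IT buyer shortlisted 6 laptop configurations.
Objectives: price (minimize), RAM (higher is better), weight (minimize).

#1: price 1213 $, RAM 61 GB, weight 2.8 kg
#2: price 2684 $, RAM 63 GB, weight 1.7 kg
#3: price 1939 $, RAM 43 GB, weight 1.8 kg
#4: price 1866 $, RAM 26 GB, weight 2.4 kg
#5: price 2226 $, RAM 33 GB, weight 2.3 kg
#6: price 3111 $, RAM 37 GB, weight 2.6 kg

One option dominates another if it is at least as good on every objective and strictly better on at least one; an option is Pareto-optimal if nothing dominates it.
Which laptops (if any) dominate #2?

#1: worse on RAM (61 vs 63).
#3: worse on RAM (43 vs 63).
#4: worse on RAM (26 vs 63).
#5: worse on RAM (33 vs 63).
#6: worse on price (3111 vs 2684).
No option dominates #2.

none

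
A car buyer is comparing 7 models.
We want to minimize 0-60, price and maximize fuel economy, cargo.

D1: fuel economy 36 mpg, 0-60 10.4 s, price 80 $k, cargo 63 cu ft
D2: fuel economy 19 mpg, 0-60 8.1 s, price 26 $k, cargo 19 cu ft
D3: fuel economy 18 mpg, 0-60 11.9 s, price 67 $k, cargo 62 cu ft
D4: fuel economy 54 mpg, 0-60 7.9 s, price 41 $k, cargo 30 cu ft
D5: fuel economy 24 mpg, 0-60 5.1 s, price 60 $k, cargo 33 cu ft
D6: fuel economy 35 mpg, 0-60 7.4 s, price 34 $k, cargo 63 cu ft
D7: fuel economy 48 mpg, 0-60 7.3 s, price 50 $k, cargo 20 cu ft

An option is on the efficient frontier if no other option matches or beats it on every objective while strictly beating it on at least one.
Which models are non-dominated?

D1: not dominated.
D2: not dominated (best price).
D3: dominated by D6 (fuel economy 35≥18, 0-60 7.4≤11.9, price 34≤67, cargo 63≥62).
D4: not dominated (best fuel economy).
D5: not dominated (best 0-60).
D6: not dominated.
D7: not dominated.

D1, D2, D4, D5, D6, D7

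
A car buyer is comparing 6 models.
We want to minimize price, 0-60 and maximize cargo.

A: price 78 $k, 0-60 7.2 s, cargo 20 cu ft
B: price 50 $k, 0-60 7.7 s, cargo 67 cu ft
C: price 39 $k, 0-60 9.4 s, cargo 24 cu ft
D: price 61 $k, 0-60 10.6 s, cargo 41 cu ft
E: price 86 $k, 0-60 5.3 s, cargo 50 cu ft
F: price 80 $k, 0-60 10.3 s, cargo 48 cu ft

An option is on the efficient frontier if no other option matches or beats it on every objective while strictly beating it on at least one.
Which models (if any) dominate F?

B: price 50≤80, 0-60 7.7≤10.3, cargo 67≥48 — dominates F.
Others (A, C, D, E) are each worse than F on at least one objective.

B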